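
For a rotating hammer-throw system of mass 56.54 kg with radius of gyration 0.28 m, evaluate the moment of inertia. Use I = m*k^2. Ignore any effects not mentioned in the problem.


I = m * k^2
I = 56.54 * 0.28^2
I = 56.54 * 0.0784 = 4.4327 kg*m^2

4.4327 kg*m^2


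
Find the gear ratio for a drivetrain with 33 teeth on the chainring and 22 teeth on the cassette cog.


GR = front_teeth / rear_teeth
GR = 33 / 22
GR = 1.5

1.5


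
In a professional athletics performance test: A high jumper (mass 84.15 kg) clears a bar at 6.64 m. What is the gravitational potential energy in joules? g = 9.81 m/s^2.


PE = m * g * h
PE = 84.15 * 9.81 * 6.64
PE = 825.5115 * 6.64 = 5481.3964 J

5481.3964 J


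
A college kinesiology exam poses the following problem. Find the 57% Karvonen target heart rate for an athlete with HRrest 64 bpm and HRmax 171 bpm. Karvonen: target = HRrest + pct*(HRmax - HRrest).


Target = HRrest + pct*(HRmax - HRrest)
Heart rate reserve = HRmax - HRrest = 171 - 64 = 107 bpm
Fraction = 57% = 0.57
Target = 64 + 0.57 * 107
Target = 64 + 60.99 = 124.99 bpm

124.99 bpm


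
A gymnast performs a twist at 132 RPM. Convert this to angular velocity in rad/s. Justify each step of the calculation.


omega = RPM * 2 * pi / 60
omega = 132 * 2 * 3.14159 / 60
omega = 829.3805 / 60 = 13.823 rad/s

13.823 rad/s


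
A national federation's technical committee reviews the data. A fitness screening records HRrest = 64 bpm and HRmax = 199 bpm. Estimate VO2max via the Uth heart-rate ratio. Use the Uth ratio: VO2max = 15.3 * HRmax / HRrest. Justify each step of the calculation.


VO2max = 15.3 * HRmax / HRrest
VO2max = 15.3 * 199 / 64
VO2max = 3044.7 / 64 = 47.5734 mL/kg/min

47.5734 mL/kg/min


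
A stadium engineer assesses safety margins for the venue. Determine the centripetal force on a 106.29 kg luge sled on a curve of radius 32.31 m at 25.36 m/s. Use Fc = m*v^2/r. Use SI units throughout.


Fc = m * v^2 / r
v^2 = 25.36^2 = 643.1296
Fc = 106.29 * 643.1296 / 32.31
Fc = 68358.2452 / 32.31 = 2115.6993 N

2115.6993 N


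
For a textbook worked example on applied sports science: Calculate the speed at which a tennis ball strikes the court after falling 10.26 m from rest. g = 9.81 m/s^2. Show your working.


v = sqrt(2 * g * h)
v = sqrt(2 * 9.81 * 10.26)
v = sqrt(201.3012) = 14.1881 m/s

14.1881 m/s


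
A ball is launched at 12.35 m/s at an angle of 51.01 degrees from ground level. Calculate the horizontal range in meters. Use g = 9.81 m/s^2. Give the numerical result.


R = v^2 * sin(2*theta) / g
Convert angle to radians: theta = 51.01 deg = 0.8903 rad
sin(2*theta) = sin(1.7806) = 0.9781
R = 12.35^2 * 0.9781 / 9.81
R = 152.5225 * 0.9781 / 9.81 = 15.2068 m

15.2068 m


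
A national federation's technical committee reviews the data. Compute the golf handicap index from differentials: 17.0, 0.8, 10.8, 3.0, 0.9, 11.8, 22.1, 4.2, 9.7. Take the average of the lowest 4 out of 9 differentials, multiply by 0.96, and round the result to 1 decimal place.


All differentials: 17.0, 0.8, 10.8, 3.0, 0.9, 11.8, 22.1, 4.2, 9.7
Sorted: 0.8, 0.9, 3.0, 4.2, 9.7, 10.8, 11.8, 17.0, 22.1
Best 4: 0.8, 0.9, 3.0, 4.2
Average of best = 8.9 / 4 = 2.225
Raw index = 2.225 * 0.96 = 2.136
Handicap index = round(2.136, 1) = 2.1

2.1


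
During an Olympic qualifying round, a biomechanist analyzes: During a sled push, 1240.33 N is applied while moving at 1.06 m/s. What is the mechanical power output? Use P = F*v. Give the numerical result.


P = F * v
P = 1240.33 * 1.06
P = 1314.7498 W

1314.7498 W


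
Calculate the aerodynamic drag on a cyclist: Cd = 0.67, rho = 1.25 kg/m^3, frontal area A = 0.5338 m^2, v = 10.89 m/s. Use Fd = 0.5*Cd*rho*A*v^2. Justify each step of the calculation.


Fd = 0.5 * Cd * rho * A * v^2
Fd = 0.5 * 0.67 * 1.25 * 0.5338 * 10.89^2
v^2 = 118.5921
Fd = 0.5 * 0.67 * 1.25 * 0.5338 * 118.5921 = 26.5087 N

26.5087 N


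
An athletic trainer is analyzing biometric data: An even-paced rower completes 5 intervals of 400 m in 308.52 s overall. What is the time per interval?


Split time = total_time / n_laps = 308.52 / 5
Split time = 61.704 s per lap

61.704 s


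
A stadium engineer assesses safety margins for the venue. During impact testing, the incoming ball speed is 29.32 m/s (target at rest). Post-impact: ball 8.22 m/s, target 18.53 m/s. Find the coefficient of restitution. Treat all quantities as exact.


e = (v2_after - v1_after) / (v1_before - v2_before)
Numerator = 18.53 - 8.22 = 10.31
Denominator = 29.32 - 0 = 29.32
e = 10.31 / 29.32 = 0.3516

0.3516


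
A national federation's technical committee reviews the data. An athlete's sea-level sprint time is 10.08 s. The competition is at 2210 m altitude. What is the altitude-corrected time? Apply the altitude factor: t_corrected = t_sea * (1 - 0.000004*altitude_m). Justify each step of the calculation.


Correction factor = 1 - 0.000004 * 2210 = 0.99116
t_corrected = t_sea * factor = 10.08 * 0.99116
t_corrected = 9.9909 s

9.9909 s


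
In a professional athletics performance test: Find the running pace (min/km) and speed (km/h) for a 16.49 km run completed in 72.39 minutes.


Pace = time / distance = 72.39 min / 16.49 km = 4.3899 min/km
Speed = distance / time_in_hours = 16.49 / 1.2065 hr
Speed = 13.6676 km/h

4.3899 min/km, 13.6676 km/h


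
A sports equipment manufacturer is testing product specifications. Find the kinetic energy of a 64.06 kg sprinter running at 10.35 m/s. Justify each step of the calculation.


KE = 0.5 * m * v^2
KE = 0.5 * 64.06 * 10.35^2
KE = 0.5 * 64.06 * 107.1225 = 3431.1337 J

3431.1337 J


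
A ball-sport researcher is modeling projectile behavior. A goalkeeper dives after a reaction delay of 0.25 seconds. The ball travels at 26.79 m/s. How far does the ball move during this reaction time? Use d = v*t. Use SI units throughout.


d = v * t
d = 26.79 * 0.25
d = 6.6975 m

6.6975 m


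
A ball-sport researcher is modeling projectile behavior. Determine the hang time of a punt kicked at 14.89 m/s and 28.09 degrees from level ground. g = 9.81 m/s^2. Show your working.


T = 2*v*sin(theta)/g
sin(theta) = sin(28.09 deg) = 0.4709
T = 2*14.89*0.4709 / 9.81
T = 14.0221 / 9.81 = 1.4294 s

1.4294 s


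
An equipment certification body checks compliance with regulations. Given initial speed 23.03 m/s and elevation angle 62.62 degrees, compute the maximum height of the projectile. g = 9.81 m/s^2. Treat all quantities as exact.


H = (v*sin(theta))^2 / (2*g)
vy = v*sin(theta) = 23.03 * sin(62.62 deg) = 20.4501 m/s
H = vy^2 / (2*g) = 418.206 / (2*9.81)
H = 418.206 / 19.62 = 21.3153 m

21.3153 m


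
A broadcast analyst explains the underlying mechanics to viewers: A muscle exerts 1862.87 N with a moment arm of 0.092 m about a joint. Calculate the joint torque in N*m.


tau = F * d
tau = 1862.87 * 0.092
tau = 171.384 N*m

171.384 N*m


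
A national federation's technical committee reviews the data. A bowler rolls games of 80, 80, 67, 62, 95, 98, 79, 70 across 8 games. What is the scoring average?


Average = sum / n
Sum = 631
Average = 631 / 8 = 78.875

78.875


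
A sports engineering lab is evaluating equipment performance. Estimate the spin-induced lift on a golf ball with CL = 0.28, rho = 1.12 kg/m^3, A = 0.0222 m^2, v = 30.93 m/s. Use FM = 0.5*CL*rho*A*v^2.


FM = 0.5 * CL * rho * A * v^2
FM = 0.5 * 0.28 * 1.12 * 0.0222 * 30.93^2
v^2 = 956.6649
FM = 0.5 * 0.28 * 1.12 * 0.0222 * 956.6649 = 3.3301 N

3.3301 N


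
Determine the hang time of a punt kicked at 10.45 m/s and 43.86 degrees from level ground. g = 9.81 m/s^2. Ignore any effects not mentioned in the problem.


T = 2*v*sin(theta)/g
sin(theta) = sin(43.86 deg) = 0.6929
T = 2*10.45*0.6929 / 9.81
T = 14.4816 / 9.81 = 1.4762 s

1.4762 s


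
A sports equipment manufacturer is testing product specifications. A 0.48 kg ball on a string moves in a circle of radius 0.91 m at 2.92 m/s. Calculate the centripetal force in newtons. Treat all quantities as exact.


Fc = m * v^2 / r
v^2 = 2.92^2 = 8.5264
Fc = 0.48 * 8.5264 / 0.91
Fc = 4.0927 / 0.91 = 4.4974 N

4.4974 N


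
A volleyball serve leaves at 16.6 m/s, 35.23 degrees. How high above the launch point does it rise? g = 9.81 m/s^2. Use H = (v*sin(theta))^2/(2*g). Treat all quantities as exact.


H = (v*sin(theta))^2 / (2*g)
vy = v*sin(theta) = 16.6 * sin(35.23 deg) = 9.5759 m/s
H = vy^2 / (2*g) = 91.6974 / (2*9.81)
H = 91.6974 / 19.62 = 4.6737 m

4.6737 m


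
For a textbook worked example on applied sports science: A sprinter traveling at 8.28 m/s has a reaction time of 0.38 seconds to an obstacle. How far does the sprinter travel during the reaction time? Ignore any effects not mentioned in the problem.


d = v * t
d = 8.28 * 0.38
d = 3.1464 m

3.1464 m


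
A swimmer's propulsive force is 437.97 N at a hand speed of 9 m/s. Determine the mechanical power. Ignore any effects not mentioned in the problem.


P = F * v
P = 437.97 * 9
P = 3941.73 W

3941.73 W


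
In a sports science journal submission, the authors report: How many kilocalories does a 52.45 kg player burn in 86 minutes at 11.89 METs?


kcal = MET * mass * time_hr
Convert time: 86 min = 1.4333 hr
kcal = 11.89 * 52.45 * 1.4333
kcal = 893.8704 kcal

893.8704 kcal


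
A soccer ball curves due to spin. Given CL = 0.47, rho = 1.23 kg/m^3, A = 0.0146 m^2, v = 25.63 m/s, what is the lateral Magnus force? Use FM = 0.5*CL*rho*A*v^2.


FM = 0.5 * CL * rho * A * v^2
FM = 0.5 * 0.47 * 1.23 * 0.0146 * 25.63^2
v^2 = 656.8969
FM = 0.5 * 0.47 * 1.23 * 0.0146 * 656.8969 = 2.7722 N

2.7722 N


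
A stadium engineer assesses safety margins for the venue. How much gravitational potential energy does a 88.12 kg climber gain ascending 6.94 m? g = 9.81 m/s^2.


PE = m * g * h
PE = 88.12 * 9.81 * 6.94
PE = 864.4572 * 6.94 = 5999.333 J

5999.333 J


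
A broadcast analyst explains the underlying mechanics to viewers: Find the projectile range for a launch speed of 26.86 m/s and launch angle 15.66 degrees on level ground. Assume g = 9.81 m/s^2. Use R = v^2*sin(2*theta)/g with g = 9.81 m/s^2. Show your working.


R = v^2 * sin(2*theta) / g
Convert angle to radians: theta = 15.66 deg = 0.2733 rad
sin(2*theta) = sin(0.5466) = 0.5198
R = 26.86^2 * 0.5198 / 9.81
R = 721.4596 * 0.5198 / 9.81 = 38.2291 m

38.2291 m


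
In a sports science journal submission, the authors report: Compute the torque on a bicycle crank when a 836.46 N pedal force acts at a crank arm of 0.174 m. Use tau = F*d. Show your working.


tau = F * d
tau = 836.46 * 0.174
tau = 145.544 N*m

145.544 N*m


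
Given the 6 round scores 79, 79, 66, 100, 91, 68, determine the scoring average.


Average = sum / n
Sum = 483
Average = 483 / 6 = 80.5

80.5


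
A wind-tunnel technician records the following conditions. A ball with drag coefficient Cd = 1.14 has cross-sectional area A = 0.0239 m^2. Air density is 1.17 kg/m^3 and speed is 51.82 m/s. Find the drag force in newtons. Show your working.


Fd = 0.5 * Cd * rho * A * v^2
Fd = 0.5 * 1.14 * 1.17 * 0.0239 * 51.82^2
v^2 = 2685.3124
Fd = 0.5 * 1.14 * 1.17 * 0.0239 * 2685.3124 = 42.801 N

42.801 N


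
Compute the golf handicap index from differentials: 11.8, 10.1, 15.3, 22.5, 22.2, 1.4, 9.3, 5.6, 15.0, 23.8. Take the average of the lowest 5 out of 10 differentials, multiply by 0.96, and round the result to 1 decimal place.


All differentials: 11.8, 10.1, 15.3, 22.5, 22.2, 1.4, 9.3, 5.6, 15.0, 23.8
Sorted: 1.4, 5.6, 9.3, 10.1, 11.8, 15.0, 15.3, 22.2, 22.5, 23.8
Best 5: 1.4, 5.6, 9.3, 10.1, 11.8
Average of best = 38.2 / 5 = 7.64
Raw index = 7.64 * 0.96 = 7.3344
Handicap index = round(7.3344, 1) = 7.3

7.3


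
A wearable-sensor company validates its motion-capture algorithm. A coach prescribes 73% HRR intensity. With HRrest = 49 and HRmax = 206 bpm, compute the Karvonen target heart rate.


Target = HRrest + pct*(HRmax - HRrest)
Heart rate reserve = HRmax - HRrest = 206 - 49 = 157 bpm
Fraction = 73% = 0.73
Target = 49 + 0.73 * 157
Target = 49 + 114.61 = 163.61 bpm

163.61 bpm


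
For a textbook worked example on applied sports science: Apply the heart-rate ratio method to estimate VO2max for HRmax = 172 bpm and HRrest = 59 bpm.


VO2max = 15.3 * HRmax / HRrest
VO2max = 15.3 * 172 / 59
VO2max = 2631.6 / 59 = 44.6034 mL/kg/min

44.6034 mL/kg/min


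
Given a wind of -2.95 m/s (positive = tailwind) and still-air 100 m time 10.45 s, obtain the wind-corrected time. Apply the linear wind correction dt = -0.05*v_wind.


dt = -0.05 * v_wind = -0.05 * -2.95 = 0.1475 s
t_corrected = t_still + dt = 10.45 + (0.1475)
t_corrected = 10.5975 s

10.5975 s


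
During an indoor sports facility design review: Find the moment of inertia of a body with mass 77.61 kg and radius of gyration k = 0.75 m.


I = m * k^2
I = 77.61 * 0.75^2
I = 77.61 * 0.5625 = 43.6556 kg*m^2

43.6556 kg*m^2


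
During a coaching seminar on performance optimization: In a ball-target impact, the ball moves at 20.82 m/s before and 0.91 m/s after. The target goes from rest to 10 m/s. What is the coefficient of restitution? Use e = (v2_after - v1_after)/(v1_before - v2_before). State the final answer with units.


e = (v2_after - v1_after) / (v1_before - v2_before)
Numerator = 10 - 0.91 = 9.09
Denominator = 20.82 - 0 = 20.82
e = 9.09 / 20.82 = 0.4366

0.4366


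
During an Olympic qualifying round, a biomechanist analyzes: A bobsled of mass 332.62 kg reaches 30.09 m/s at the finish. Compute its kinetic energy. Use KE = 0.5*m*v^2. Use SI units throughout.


KE = 0.5 * m * v^2
KE = 0.5 * 332.62 * 30.09^2
KE = 0.5 * 332.62 * 905.4081 = 150578.4211 J

150578.4211 J


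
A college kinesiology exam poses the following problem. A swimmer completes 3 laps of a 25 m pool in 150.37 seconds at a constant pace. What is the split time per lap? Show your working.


Split time = total_time / n_laps = 150.37 / 3
Split time = 50.1233 s per lap

50.1233 s


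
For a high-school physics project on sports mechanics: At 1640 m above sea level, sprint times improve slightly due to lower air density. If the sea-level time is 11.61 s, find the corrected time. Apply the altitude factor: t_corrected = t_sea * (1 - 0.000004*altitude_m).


Correction factor = 1 - 0.000004 * 1640 = 0.99344
t_corrected = t_sea * factor = 11.61 * 0.99344
t_corrected = 11.5338 s

11.5338 s


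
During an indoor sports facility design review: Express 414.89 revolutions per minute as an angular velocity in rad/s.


omega = RPM * 2 * pi / 60
omega = 414.89 * 2 * 3.14159 / 60
omega = 2606.8308 / 60 = 43.4472 rad/s

43.4472 rad/s


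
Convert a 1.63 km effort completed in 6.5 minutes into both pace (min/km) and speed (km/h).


Pace = time / distance = 6.5 min / 1.63 km = 3.9877 min/km
Speed = distance / time_in_hours = 1.63 / 0.1083 hr
Speed = 15.0462 km/h

3.9877 min/km, 15.0462 km/h


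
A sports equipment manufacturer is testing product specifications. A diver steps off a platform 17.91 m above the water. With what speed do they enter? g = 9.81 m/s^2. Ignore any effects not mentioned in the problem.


v = sqrt(2 * g * h)
v = sqrt(2 * 9.81 * 17.91)
v = sqrt(351.3942) = 18.7455 m/s

18.7455 m/s


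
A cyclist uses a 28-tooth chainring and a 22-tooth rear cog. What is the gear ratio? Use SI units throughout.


GR = front_teeth / rear_teeth
GR = 28 / 22
GR = 1.2727

1.2727


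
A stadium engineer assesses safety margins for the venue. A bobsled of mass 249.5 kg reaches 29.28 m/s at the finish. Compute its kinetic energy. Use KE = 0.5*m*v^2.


KE = 0.5 * m * v^2
KE = 0.5 * 249.5 * 29.28^2
KE = 0.5 * 249.5 * 857.3184 = 106950.4704 J

106950.4704 J


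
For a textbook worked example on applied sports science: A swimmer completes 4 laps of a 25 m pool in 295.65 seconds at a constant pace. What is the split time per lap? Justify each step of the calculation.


Split time = total_time / n_laps = 295.65 / 4
Split time = 73.9125 s per lap

73.9125 s


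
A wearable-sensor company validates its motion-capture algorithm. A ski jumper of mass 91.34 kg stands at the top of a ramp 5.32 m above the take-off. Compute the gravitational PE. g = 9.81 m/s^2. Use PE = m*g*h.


PE = m * g * h
PE = 91.34 * 9.81 * 5.32
PE = 896.0454 * 5.32 = 4766.9615 J

4766.9615 J


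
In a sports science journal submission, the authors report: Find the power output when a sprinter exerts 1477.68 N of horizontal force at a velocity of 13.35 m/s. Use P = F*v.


P = F * v
P = 1477.68 * 13.35
P = 19727.028 W

19727.028 W


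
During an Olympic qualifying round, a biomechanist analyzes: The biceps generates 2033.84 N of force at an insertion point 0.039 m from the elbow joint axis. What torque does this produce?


tau = F * d
tau = 2033.84 * 0.039
tau = 79.3198 N*m

79.3198 N*m


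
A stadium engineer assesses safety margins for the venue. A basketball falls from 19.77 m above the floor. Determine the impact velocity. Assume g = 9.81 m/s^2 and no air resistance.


v = sqrt(2 * g * h)
v = sqrt(2 * 9.81 * 19.77)
v = sqrt(387.8874) = 19.6949 m/s

19.6949 m/s


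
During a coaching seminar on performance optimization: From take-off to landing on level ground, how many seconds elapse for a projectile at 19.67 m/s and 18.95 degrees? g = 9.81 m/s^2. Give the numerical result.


T = 2*v*sin(theta)/g
sin(theta) = sin(18.95 deg) = 0.3247
T = 2*19.67*0.3247 / 9.81
T = 12.7754 / 9.81 = 1.3023 s

1.3023 s


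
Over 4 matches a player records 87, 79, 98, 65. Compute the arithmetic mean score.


Average = sum / n
Sum = 329
Average = 329 / 4 = 82.25

82.25


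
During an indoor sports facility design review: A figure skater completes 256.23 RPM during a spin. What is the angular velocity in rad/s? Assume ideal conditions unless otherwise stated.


omega = RPM * 2 * pi / 60
omega = 256.23 * 2 * 3.14159 / 60
omega = 1609.9406 / 60 = 26.8323 rad/s

26.8323 rad/s


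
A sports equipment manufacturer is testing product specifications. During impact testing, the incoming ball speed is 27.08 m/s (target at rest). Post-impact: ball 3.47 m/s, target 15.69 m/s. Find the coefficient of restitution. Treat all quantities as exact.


e = (v2_after - v1_after) / (v1_before - v2_before)
Numerator = 15.69 - 3.47 = 12.22
Denominator = 27.08 - 0 = 27.08
e = 12.22 / 27.08 = 0.4513

0.4513


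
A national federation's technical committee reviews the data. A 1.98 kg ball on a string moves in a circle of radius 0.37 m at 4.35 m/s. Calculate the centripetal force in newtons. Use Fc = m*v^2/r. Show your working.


Fc = m * v^2 / r
v^2 = 4.35^2 = 18.9225
Fc = 1.98 * 18.9225 / 0.37
Fc = 37.4665 / 0.37 = 101.2609 N

101.2609 N


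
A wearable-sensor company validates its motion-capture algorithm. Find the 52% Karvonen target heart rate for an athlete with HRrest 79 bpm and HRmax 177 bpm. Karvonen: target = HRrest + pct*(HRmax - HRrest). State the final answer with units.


Target = HRrest + pct*(HRmax - HRrest)
Heart rate reserve = HRmax - HRrest = 177 - 79 = 98 bpm
Fraction = 52% = 0.52
Target = 79 + 0.52 * 98
Target = 79 + 50.96 = 129.96 bpm

129.96 bpm


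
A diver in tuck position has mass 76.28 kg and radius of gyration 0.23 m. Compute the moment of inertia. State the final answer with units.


I = m * k^2
I = 76.28 * 0.23^2
I = 76.28 * 0.0529 = 4.0352 kg*m^2

4.0352 kg*m^2


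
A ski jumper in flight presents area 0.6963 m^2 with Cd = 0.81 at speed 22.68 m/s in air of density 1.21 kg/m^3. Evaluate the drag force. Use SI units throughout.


Fd = 0.5 * Cd * rho * A * v^2
Fd = 0.5 * 0.81 * 1.21 * 0.6963 * 22.68^2
v^2 = 514.3824
Fd = 0.5 * 0.81 * 1.21 * 0.6963 * 514.3824 = 175.5185 N

175.5185 N


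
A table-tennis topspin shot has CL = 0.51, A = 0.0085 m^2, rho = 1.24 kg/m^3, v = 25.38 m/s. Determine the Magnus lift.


FM = 0.5 * CL * rho * A * v^2
FM = 0.5 * 0.51 * 1.24 * 0.0085 * 25.38^2
v^2 = 644.1444
FM = 0.5 * 0.51 * 1.24 * 0.0085 * 644.1444 = 1.7313 N

1.7313 N


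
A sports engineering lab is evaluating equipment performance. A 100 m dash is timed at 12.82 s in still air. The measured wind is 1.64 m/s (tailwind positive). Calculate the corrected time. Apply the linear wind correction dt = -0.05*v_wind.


dt = -0.05 * v_wind = -0.05 * 1.64 = -0.082 s
t_corrected = t_still + dt = 12.82 + (-0.082)
t_corrected = 12.738 s

12.738 s


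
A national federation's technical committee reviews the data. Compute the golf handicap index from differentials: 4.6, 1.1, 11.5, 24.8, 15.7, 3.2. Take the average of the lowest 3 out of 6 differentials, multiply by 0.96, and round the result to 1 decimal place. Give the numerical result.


All differentials: 4.6, 1.1, 11.5, 24.8, 15.7, 3.2
Sorted: 1.1, 3.2, 4.6, 11.5, 15.7, 24.8
Best 3: 1.1, 3.2, 4.6
Average of best = 8.9 / 3 = 2.9667
Raw index = 2.9667 * 0.96 = 2.848
Handicap index = round(2.848, 1) = 2.8

2.8


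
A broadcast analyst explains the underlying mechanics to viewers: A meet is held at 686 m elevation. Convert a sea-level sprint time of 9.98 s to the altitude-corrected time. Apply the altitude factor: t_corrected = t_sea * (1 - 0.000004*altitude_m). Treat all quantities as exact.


Correction factor = 1 - 0.000004 * 686 = 0.997256
t_corrected = t_sea * factor = 9.98 * 0.997256
t_corrected = 9.9526 s

9.9526 s


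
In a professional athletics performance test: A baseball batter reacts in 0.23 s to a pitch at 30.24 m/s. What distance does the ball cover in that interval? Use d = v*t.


d = v * t
d = 30.24 * 0.23
d = 6.9552 m

6.9552 m


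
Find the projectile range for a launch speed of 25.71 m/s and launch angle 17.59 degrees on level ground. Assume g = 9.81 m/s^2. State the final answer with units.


R = v^2 * sin(2*theta) / g
Convert angle to radians: theta = 17.59 deg = 0.307 rad
sin(2*theta) = sin(0.614) = 0.5761
R = 25.71^2 * 0.5761 / 9.81
R = 661.0041 * 0.5761 / 9.81 = 38.8212 m

38.8212 m


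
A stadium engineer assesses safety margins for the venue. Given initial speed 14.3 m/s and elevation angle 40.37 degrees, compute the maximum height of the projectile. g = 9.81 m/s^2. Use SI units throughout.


H = (v*sin(theta))^2 / (2*g)
vy = v*sin(theta) = 14.3 * sin(40.37 deg) = 9.2624 m/s
H = vy^2 / (2*g) = 85.7923 / (2*9.81)
H = 85.7923 / 19.62 = 4.3727 m

4.3727 m


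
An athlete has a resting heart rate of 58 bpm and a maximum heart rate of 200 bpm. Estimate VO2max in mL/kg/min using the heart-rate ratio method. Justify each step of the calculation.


VO2max = 15.3 * HRmax / HRrest
VO2max = 15.3 * 200 / 58
VO2max = 3060 / 58 = 52.7586 mL/kg/min

52.7586 mL/kg/min


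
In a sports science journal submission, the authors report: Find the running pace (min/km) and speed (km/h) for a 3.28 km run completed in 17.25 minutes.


Pace = time / distance = 17.25 min / 3.28 km = 5.2591 min/km
Speed = distance / time_in_hours = 3.28 / 0.2875 hr
Speed = 11.4087 km/h

5.2591 min/km, 11.4087 km/h


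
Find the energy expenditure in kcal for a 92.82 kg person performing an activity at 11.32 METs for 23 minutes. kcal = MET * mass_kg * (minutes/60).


kcal = MET * mass * time_hr
Convert time: 23 min = 0.3833 hr
kcal = 11.32 * 92.82 * 0.3833
kcal = 402.7769 kcal

402.7769 kcal


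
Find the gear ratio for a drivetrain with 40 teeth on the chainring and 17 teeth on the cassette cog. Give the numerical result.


GR = front_teeth / rear_teeth
GR = 40 / 17
GR = 2.3529

2.3529


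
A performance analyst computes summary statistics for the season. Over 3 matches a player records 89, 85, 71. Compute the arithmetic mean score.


Average = sum / n
Sum = 245
Average = 245 / 3 = 81.6667

81.6667


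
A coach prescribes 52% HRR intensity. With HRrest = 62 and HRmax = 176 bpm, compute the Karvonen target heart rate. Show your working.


Target = HRrest + pct*(HRmax - HRrest)
Heart rate reserve = HRmax - HRrest = 176 - 62 = 114 bpm
Fraction = 52% = 0.52
Target = 62 + 0.52 * 114
Target = 62 + 59.28 = 121.28 bpm

121.28 bpm


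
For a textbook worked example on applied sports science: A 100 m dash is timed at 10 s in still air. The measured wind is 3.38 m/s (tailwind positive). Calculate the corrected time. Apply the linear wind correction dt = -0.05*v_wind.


dt = -0.05 * v_wind = -0.05 * 3.38 = -0.169 s
t_corrected = t_still + dt = 10 + (-0.169)
t_corrected = 9.831 s

9.831 s


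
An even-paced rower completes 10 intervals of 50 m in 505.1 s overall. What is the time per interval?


Split time = total_time / n_laps = 505.1 / 10
Split time = 50.51 s per lap

50.51 s


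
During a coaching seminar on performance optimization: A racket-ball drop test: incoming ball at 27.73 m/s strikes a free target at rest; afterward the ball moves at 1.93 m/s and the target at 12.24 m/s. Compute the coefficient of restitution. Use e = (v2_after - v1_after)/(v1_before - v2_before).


e = (v2_after - v1_after) / (v1_before - v2_before)
Numerator = 12.24 - 1.93 = 10.31
Denominator = 27.73 - 0 = 27.73
e = 10.31 / 27.73 = 0.3718

0.3718


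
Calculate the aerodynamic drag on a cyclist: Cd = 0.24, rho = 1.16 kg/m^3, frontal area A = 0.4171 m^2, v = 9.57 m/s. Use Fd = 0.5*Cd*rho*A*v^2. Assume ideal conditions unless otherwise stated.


Fd = 0.5 * Cd * rho * A * v^2
Fd = 0.5 * 0.24 * 1.16 * 0.4171 * 9.57^2
v^2 = 91.5849
Fd = 0.5 * 0.24 * 1.16 * 0.4171 * 91.5849 = 5.3174 N

5.3174 N


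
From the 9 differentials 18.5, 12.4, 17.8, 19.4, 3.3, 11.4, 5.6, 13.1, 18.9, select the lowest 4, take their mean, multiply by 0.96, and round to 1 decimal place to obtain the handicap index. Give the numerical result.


All differentials: 18.5, 12.4, 17.8, 19.4, 3.3, 11.4, 5.6, 13.1, 18.9
Sorted: 3.3, 5.6, 11.4, 12.4, 13.1, 17.8, 18.5, 18.9, 19.4
Best 4: 3.3, 5.6, 11.4, 12.4
Average of best = 32.7 / 4 = 8.175
Raw index = 8.175 * 0.96 = 7.848
Handicap index = round(7.848, 1) = 7.8

7.8


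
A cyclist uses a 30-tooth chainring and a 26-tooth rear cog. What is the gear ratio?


GR = front_teeth / rear_teeth
GR = 30 / 26
GR = 1.1538

1.1538


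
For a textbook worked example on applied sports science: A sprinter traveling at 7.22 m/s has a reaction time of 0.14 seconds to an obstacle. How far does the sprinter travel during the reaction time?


d = v * t
d = 7.22 * 0.14
d = 1.0108 m

1.0108 m


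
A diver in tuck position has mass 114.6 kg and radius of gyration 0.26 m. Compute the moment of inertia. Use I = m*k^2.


I = m * k^2
I = 114.6 * 0.26^2
I = 114.6 * 0.0676 = 7.747 kg*m^2

7.747 kg*m^2


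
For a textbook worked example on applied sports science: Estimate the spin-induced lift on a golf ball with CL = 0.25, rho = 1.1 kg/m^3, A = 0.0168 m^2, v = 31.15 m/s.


FM = 0.5 * CL * rho * A * v^2
FM = 0.5 * 0.25 * 1.1 * 0.0168 * 31.15^2
v^2 = 970.3225
FM = 0.5 * 0.25 * 1.1 * 0.0168 * 970.3225 = 2.2414 N

2.2414 N


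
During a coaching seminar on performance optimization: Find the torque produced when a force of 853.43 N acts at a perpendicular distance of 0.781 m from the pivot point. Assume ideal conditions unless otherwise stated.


tau = F * d
tau = 853.43 * 0.781
tau = 666.5288 N*m

666.5288 N*m


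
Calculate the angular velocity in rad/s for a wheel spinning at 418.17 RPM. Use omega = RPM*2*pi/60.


omega = RPM * 2 * pi / 60
omega = 418.17 * 2 * 3.14159 / 60
omega = 2627.4396 / 60 = 43.7907 rad/s

43.7907 rad/s


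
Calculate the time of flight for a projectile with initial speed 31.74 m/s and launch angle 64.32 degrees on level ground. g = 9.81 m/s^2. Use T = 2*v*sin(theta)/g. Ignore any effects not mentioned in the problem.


T = 2*v*sin(theta)/g
sin(theta) = sin(64.32 deg) = 0.9012
T = 2*31.74*0.9012 / 9.81
T = 57.21 / 9.81 = 5.8318 s

5.8318 s


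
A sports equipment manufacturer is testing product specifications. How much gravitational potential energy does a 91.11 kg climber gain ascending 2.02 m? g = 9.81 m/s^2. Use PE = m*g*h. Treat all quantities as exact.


PE = m * g * h
PE = 91.11 * 9.81 * 2.02
PE = 893.7891 * 2.02 = 1805.454 J

1805.454 J


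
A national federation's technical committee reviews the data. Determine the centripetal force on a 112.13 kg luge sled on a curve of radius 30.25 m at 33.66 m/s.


Fc = m * v^2 / r
v^2 = 33.66^2 = 1132.9956
Fc = 112.13 * 1132.9956 / 30.25
Fc = 127042.7966 / 30.25 = 4199.7619 N

4199.7619 N


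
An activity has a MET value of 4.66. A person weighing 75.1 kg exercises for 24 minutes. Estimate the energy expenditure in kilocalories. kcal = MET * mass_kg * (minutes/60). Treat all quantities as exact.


kcal = MET * mass * time_hr
Convert time: 24 min = 0.4 hr
kcal = 4.66 * 75.1 * 0.4
kcal = 139.9864 kcal

139.9864 kcal


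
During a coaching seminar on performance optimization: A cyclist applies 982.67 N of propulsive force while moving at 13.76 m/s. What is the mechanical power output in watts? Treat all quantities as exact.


P = F * v
P = 982.67 * 13.76
P = 13521.5392 W

13521.5392 W


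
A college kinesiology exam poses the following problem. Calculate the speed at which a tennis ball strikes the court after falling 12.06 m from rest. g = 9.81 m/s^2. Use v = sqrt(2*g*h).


v = sqrt(2 * g * h)
v = sqrt(2 * 9.81 * 12.06)
v = sqrt(236.6172) = 15.3824 m/s

15.3824 m/s


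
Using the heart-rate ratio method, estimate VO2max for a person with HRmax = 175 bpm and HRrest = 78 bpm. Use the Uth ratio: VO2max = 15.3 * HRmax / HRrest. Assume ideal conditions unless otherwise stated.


VO2max = 15.3 * HRmax / HRrest
VO2max = 15.3 * 175 / 78
VO2max = 2677.5 / 78 = 34.3269 mL/kg/min

34.3269 mL/kg/min


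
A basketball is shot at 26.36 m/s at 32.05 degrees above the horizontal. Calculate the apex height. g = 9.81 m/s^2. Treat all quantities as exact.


H = (v*sin(theta))^2 / (2*g)
vy = v*sin(theta) = 26.36 * sin(32.05 deg) = 13.9882 m/s
H = vy^2 / (2*g) = 195.669 / (2*9.81)
H = 195.669 / 19.62 = 9.9729 m

9.9729 m


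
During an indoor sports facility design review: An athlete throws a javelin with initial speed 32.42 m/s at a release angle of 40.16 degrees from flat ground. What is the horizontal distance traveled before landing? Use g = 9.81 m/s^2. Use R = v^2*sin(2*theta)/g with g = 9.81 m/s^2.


R = v^2 * sin(2*theta) / g
Convert angle to radians: theta = 40.16 deg = 0.7009 rad
sin(2*theta) = sin(1.4018) = 0.9858
R = 32.42^2 * 0.9858 / 9.81
R = 1051.0564 * 0.9858 / 9.81 = 105.6159 m

105.6159 m


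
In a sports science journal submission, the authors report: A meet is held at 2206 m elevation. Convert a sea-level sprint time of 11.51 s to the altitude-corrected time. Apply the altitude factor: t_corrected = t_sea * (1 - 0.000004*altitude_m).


Correction factor = 1 - 0.000004 * 2206 = 0.991176
t_corrected = t_sea * factor = 11.51 * 0.991176
t_corrected = 11.4084 s

11.4084 s


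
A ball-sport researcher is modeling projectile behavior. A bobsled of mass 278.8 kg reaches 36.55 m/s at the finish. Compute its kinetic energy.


KE = 0.5 * m * v^2
KE = 0.5 * 278.8 * 36.55^2
KE = 0.5 * 278.8 * 1335.9025 = 186224.8085 J

186224.8085 J


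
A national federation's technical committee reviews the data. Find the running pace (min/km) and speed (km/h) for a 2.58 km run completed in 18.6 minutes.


Pace = time / distance = 18.6 min / 2.58 km = 7.2093 min/km
Speed = distance / time_in_hours = 2.58 / 0.31 hr
Speed = 8.3226 km/h

7.2093 min/km, 8.3226 km/h


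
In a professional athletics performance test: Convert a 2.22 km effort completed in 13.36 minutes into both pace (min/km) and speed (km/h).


Pace = time / distance = 13.36 min / 2.22 km = 6.018 min/km
Speed = distance / time_in_hours = 2.22 / 0.2227 hr
Speed = 9.9701 km/h

6.018 min/km, 9.9701 km/h


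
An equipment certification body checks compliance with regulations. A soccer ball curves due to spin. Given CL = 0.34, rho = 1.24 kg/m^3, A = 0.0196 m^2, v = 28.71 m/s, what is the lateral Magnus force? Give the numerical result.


FM = 0.5 * CL * rho * A * v^2
FM = 0.5 * 0.34 * 1.24 * 0.0196 * 28.71^2
v^2 = 824.2641
FM = 0.5 * 0.34 * 1.24 * 0.0196 * 824.2641 = 3.4056 N

3.4056 N


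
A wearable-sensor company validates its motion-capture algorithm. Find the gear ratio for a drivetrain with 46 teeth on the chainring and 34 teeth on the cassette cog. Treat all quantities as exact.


GR = front_teeth / rear_teeth
GR = 46 / 34
GR = 1.3529

1.3529


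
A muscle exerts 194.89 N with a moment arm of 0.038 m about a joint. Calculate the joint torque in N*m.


tau = F * d
tau = 194.89 * 0.038
tau = 7.4058 N*m

7.4058 N*m


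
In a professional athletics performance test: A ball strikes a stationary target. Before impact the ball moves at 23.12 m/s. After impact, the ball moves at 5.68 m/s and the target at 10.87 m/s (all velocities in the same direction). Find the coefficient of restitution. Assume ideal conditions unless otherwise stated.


e = (v2_after - v1_after) / (v1_before - v2_before)
Numerator = 10.87 - 5.68 = 5.19
Denominator = 23.12 - 0 = 23.12
e = 5.19 / 23.12 = 0.2245

0.2245


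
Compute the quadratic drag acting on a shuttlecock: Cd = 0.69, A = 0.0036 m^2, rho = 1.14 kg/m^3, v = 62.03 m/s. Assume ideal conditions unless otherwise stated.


Fd = 0.5 * Cd * rho * A * v^2
Fd = 0.5 * 0.69 * 1.14 * 0.0036 * 62.03^2
v^2 = 3847.7209
Fd = 0.5 * 0.69 * 1.14 * 0.0036 * 3847.7209 = 5.4479 N

5.4479 N


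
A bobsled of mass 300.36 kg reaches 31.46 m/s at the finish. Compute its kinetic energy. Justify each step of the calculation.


KE = 0.5 * m * v^2
KE = 0.5 * 300.36 * 31.46^2
KE = 0.5 * 300.36 * 989.7316 = 148637.8917 J

148637.8917 J


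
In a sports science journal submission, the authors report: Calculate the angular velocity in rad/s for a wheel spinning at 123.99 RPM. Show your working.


omega = RPM * 2 * pi / 60
omega = 123.99 * 2 * 3.14159 / 60
omega = 779.0521 / 60 = 12.9842 rad/s

12.9842 rad/s


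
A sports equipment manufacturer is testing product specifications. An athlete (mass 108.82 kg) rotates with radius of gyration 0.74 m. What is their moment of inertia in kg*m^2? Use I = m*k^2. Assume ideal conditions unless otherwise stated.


I = m * k^2
I = 108.82 * 0.74^2
I = 108.82 * 0.5476 = 59.5898 kg*m^2

59.5898 kg*m^2


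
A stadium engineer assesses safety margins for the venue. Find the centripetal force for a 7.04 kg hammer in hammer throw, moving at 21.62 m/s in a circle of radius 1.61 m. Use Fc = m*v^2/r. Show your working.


Fc = m * v^2 / r
v^2 = 21.62^2 = 467.4244
Fc = 7.04 * 467.4244 / 1.61
Fc = 3290.6678 / 1.61 = 2043.893 N

2043.893 N


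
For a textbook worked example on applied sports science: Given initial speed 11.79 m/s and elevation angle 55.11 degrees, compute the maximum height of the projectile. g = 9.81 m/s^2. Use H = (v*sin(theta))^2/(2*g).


H = (v*sin(theta))^2 / (2*g)
vy = v*sin(theta) = 11.79 * sin(55.11 deg) = 9.6708 m/s
H = vy^2 / (2*g) = 93.5237 / (2*9.81)
H = 93.5237 / 19.62 = 4.7668 m

4.7668 m


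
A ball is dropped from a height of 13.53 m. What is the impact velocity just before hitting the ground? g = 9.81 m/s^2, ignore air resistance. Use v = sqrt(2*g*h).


v = sqrt(2 * g * h)
v = sqrt(2 * 9.81 * 13.53)
v = sqrt(265.4586) = 16.2929 m/s

16.2929 m/s


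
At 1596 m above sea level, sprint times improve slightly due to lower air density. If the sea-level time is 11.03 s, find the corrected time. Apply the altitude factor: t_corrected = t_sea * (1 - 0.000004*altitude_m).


Correction factor = 1 - 0.000004 * 1596 = 0.993616
t_corrected = t_sea * factor = 11.03 * 0.993616
t_corrected = 10.9596 s

10.9596 s


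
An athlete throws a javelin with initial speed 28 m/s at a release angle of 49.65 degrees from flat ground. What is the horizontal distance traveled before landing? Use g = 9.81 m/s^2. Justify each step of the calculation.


R = v^2 * sin(2*theta) / g
Convert angle to radians: theta = 49.65 deg = 0.8666 rad
sin(2*theta) = sin(1.7331) = 0.9869
R = 28^2 * 0.9869 / 9.81
R = 784 * 0.9869 / 9.81 = 78.868 m

78.868 m


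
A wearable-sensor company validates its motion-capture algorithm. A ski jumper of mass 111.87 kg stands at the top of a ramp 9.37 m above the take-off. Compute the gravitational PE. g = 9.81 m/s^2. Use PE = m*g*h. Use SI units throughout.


PE = m * g * h
PE = 111.87 * 9.81 * 9.37
PE = 1097.4447 * 9.37 = 10283.0568 J

10283.0568 J


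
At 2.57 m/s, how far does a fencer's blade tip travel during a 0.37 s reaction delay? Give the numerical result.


d = v * t
d = 2.57 * 0.37
d = 0.9509 m

0.9509 m


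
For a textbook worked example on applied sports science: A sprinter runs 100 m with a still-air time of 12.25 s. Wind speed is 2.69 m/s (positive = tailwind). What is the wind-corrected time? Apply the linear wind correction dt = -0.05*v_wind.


dt = -0.05 * v_wind = -0.05 * 2.69 = -0.1345 s
t_corrected = t_still + dt = 12.25 + (-0.1345)
t_corrected = 12.1155 s

12.1155 s


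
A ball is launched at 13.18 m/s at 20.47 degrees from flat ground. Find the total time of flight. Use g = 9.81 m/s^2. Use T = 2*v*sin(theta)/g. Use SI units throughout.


T = 2*v*sin(theta)/g
sin(theta) = sin(20.47 deg) = 0.3497
T = 2*13.18*0.3497 / 9.81
T = 9.2185 / 9.81 = 0.9397 s

0.9397 s


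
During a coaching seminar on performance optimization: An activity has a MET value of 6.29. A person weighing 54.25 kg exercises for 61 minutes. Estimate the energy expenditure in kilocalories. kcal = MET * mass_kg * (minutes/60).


kcal = MET * mass * time_hr
Convert time: 61 min = 1.0167 hr
kcal = 6.29 * 54.25 * 1.0167
kcal = 346.9197 kcal

346.9197 kcal


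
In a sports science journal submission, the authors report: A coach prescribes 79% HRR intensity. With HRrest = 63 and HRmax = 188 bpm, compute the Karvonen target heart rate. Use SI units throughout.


Target = HRrest + pct*(HRmax - HRrest)
Heart rate reserve = HRmax - HRrest = 188 - 63 = 125 bpm
Fraction = 79% = 0.79
Target = 63 + 0.79 * 125
Target = 63 + 98.75 = 161.75 bpm

161.75 bpm


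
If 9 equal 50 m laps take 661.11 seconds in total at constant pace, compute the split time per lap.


Split time = total_time / n_laps = 661.11 / 9
Split time = 73.4567 s per lap

73.4567 s


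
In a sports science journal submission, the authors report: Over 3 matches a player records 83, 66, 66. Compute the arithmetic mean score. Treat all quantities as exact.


Average = sum / n
Sum = 215
Average = 215 / 3 = 71.6667

71.6667


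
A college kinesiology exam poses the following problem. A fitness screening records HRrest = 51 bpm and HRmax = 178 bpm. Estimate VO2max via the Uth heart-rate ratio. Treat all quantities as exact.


VO2max = 15.3 * HRmax / HRrest
VO2max = 15.3 * 178 / 51
VO2max = 2723.4 / 51 = 53.4 mL/kg/min

53.4 mL/kg/min


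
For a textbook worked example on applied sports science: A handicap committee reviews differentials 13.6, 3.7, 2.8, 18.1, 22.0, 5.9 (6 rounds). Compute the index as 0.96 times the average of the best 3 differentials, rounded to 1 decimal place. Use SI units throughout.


All differentials: 13.6, 3.7, 2.8, 18.1, 22.0, 5.9
Sorted: 2.8, 3.7, 5.9, 13.6, 18.1, 22.0
Best 3: 2.8, 3.7, 5.9
Average of best = 12.4 / 3 = 4.1333
Raw index = 4.1333 * 0.96 = 3.968
Handicap index = round(3.968, 1) = 4.0

4.0


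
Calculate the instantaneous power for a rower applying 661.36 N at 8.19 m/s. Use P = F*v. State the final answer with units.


P = F * v
P = 661.36 * 8.19
P = 5416.5384 W

5416.5384 W


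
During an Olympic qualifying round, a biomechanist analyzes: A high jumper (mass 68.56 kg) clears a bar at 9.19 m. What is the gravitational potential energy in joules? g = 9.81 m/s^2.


PE = m * g * h
PE = 68.56 * 9.81 * 9.19
PE = 672.5736 * 9.19 = 6180.9514 J

6180.9514 J


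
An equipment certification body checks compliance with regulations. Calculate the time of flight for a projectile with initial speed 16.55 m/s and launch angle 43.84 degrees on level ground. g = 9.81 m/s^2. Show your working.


T = 2*v*sin(theta)/g
sin(theta) = sin(43.84 deg) = 0.6926
T = 2*16.55*0.6926 / 9.81
T = 22.9266 / 9.81 = 2.3371 s

2.3371 s
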